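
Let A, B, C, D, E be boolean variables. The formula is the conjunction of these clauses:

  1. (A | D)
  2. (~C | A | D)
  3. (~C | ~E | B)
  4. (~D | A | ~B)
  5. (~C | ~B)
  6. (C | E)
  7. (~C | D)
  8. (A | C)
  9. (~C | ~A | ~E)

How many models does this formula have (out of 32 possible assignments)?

6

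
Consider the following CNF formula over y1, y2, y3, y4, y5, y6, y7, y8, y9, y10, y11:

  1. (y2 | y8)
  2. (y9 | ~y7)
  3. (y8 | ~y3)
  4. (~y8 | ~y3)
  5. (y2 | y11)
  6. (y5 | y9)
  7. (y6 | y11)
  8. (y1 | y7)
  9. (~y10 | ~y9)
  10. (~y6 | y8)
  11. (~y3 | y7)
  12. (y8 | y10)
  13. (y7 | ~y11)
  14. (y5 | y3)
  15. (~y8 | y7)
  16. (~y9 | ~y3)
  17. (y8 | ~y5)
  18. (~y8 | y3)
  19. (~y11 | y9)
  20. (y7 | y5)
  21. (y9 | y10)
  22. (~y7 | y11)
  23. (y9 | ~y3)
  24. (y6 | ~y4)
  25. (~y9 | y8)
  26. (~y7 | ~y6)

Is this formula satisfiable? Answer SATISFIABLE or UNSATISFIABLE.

UNSATISFIABLE

y8 = True:
  propagation gives y3=False; an empty clause results — contradiction.
y8 = False:
  propagation gives y2=True, y3=False, y6=False, y11=True; an empty clause results — contradiction.
Every branch closes, so no satisfying assignment exists.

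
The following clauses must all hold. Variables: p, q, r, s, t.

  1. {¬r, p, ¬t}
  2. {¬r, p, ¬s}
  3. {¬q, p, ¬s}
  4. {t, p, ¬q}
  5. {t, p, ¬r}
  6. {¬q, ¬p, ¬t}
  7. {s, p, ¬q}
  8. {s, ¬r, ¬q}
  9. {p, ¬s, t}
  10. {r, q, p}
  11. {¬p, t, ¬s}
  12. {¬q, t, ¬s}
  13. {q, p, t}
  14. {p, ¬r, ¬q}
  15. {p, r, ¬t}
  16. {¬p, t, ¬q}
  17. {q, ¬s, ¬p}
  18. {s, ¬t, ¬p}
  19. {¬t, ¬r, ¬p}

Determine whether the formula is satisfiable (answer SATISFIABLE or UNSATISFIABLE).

SATISFIABLE

Set p = True and propagate.
Set q = False and propagate.
  then s is forced to False.
  then t is forced to False.
r is now unconstrained; take r = False.
So p=T  q=F  r=F  s=F  t=F is a satisfying assignment.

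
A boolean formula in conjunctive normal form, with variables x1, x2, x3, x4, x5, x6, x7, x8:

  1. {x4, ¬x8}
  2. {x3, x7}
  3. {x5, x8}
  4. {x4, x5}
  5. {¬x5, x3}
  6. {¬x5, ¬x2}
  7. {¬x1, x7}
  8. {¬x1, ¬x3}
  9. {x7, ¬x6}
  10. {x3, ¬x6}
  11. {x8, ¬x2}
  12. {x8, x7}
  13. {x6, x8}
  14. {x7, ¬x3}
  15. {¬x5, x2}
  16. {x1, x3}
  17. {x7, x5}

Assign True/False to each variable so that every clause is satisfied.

x1=F  x2=T  x3=T  x4=T  x5=F  x6=T  x7=T  x8=T

Check each clause:
  1. {¬x8, x4} — x4 is true.
  2. {x7, x3} — x3 is true.
  3. {x5, x8} — x8 is true.
  4. {x4, x5} — x4 is true.
  5. {x3, ¬x5} — x3 is true.
  6. {¬x2, ¬x5} — ¬x5 is true.
  7. {x7, ¬x1} — ¬x1 is true.
  8. {¬x3, ¬x1} — ¬x1 is true.
  9. {¬x6, x7} — x7 is true.
  10. {x3, ¬x6} — x3 is true.
  11. {x8, ¬x2} — x8 is true.
  12. {x7, x8} — x8 is true.
  13. {x6, x8} — x8 is true.
  14. {x7, ¬x3} — x7 is true.
  15. {x2, ¬x5} — x2 is true.
  16. {x3, x1} — x3 is true.
  17. {x5, x7} — x7 is true.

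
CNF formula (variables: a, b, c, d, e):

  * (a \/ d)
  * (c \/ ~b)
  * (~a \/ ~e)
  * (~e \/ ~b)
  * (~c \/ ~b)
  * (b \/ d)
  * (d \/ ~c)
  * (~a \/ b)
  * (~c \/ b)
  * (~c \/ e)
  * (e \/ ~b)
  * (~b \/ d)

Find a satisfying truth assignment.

a=False, b=False, c=False, d=True, e=False

Pure literal: d appears only positively; assign d = True.
Branch on a: take a = False.
Try b = False.
  then c is forced to False.
e is now unconstrained; take e = False.
Every clause has at least one true literal under this assignment.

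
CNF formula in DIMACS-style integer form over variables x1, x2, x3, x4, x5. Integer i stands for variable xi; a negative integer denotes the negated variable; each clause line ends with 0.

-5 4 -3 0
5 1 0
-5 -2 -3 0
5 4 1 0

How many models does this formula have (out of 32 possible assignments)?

18

Split on x5, then x1.
  x5=1, x1=1: 5 of the 8 assignments to (x2,x3,x4) work.
  x5=1, x1=0: 5 of the 8 assignments to (x2,x3,x4) work.
  x5=0, x1=1: x2, x3, x4 free → 2^3 = 8.
  x5=0, x1=0: a clause becomes empty — 0.
Total: 5 + 5 + 8 + 0 = 18.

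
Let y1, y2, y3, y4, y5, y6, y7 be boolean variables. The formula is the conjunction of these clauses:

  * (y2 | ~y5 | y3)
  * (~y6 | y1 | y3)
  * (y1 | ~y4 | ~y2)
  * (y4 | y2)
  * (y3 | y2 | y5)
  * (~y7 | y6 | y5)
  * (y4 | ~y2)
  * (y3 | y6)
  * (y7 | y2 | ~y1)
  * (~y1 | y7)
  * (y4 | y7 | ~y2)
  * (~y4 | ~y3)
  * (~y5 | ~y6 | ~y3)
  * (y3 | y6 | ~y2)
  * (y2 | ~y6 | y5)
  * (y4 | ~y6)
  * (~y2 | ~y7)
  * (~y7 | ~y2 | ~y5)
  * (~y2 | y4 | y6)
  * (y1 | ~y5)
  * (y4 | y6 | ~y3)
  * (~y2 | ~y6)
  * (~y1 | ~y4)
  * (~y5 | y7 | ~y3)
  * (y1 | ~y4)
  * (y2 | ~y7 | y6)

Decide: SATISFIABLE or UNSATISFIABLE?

UNSATISFIABLE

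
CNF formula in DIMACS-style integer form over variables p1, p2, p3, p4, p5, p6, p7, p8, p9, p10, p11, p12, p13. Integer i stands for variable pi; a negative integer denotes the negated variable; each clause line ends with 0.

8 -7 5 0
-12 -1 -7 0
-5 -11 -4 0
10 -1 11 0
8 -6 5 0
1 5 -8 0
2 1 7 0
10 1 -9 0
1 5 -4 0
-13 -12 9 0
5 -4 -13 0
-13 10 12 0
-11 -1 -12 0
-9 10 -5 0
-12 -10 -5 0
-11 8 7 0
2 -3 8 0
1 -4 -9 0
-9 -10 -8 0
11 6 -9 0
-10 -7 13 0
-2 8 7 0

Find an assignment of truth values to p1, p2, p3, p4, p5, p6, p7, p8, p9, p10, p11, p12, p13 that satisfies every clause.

p1=T, p2=T, p3=T, p4=T, p5=F, p6=F, p7=T, p8=T, p9=F, p10=F, p11=T, p12=F, p13=F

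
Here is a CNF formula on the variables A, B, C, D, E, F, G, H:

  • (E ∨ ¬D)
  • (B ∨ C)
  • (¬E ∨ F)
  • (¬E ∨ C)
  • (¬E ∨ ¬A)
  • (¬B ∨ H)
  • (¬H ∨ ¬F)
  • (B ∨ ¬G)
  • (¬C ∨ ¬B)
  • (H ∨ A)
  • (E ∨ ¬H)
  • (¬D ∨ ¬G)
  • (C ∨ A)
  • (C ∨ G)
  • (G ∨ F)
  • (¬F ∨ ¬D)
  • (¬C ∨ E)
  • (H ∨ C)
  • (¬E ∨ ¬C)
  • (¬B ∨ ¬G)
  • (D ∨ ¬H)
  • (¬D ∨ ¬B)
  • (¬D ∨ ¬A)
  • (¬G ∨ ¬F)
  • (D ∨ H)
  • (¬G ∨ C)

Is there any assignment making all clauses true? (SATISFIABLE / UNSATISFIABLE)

C = True:
  propagation gives B=False, G=False, F=True, H=False; an empty clause results — contradiction.
C = False:
  propagation gives B=True, E=False, D=False, H=True; an empty clause results — contradiction.
Every branch closes, so no satisfying assignment exists.

UNSATISFIABLE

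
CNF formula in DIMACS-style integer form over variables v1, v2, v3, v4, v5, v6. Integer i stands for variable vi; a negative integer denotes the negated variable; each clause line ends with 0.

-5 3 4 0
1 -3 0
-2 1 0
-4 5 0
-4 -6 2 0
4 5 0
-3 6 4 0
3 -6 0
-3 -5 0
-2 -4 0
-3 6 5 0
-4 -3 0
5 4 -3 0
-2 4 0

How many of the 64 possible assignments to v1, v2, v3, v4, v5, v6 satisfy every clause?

The models are:
  v1=0 v2=0 v3=0 v4=1 v5=1 v6=0
  v1=1 v2=0 v3=0 v4=1 v5=1 v6=0
Count: 2.

2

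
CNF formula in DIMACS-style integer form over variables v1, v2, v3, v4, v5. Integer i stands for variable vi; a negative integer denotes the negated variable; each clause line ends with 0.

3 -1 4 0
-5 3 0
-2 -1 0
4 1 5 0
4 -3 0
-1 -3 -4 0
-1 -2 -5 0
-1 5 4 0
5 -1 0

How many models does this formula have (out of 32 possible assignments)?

6

The models are:
  v1=F v2=F v3=F v4=T v5=F
  v1=F v2=F v3=T v4=T v5=F
  v1=F v2=F v3=T v4=T v5=T
  v1=F v2=T v3=F v4=T v5=F
  v1=F v2=T v3=T v4=T v5=F
  v1=F v2=T v3=T v4=T v5=T
Count: 6.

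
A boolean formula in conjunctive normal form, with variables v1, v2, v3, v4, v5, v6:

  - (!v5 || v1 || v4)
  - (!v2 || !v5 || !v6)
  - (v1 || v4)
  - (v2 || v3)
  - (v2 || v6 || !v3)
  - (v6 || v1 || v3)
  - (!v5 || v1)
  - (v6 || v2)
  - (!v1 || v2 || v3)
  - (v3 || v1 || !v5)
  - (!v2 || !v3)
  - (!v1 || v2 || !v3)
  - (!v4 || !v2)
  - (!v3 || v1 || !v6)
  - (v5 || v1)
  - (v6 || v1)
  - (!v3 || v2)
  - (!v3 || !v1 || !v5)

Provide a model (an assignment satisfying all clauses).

v1=1, v2=1, v3=0, v4=0, v5=1, v6=0

Check each clause:
  1. (!v5 || v1 || v4) — v1 is true.
  2. (!v5 || !v6 || !v2) — !v6 is true.
  3. (v1 || v4) — v1 is true.
  4. (v2 || v3) — v2 is true.
  5. (v6 || !v3 || v2) — v2 is true.
  6. (v1 || v6 || v3) — v1 is true.
  7. (!v5 || v1) — v1 is true.
  8. (v2 || v6) — v2 is true.
  9. (v2 || v3 || !v1) — v2 is true.
  10. (v3 || !v5 || v1) — v1 is true.
  11. (!v3 || !v2) — !v3 is true.
  12. (v2 || !v3 || !v1) — v2 is true.
  13. (!v2 || !v4) — !v4 is true.
  14. (!v6 || !v3 || v1) — v1 is true.
  15. (v5 || v1) — v1 is true.
  16. (v1 || v6) — v1 is true.
  17. (v2 || !v3) — v2 is true.
  18. (!v5 || !v3 || !v1) — !v3 is true.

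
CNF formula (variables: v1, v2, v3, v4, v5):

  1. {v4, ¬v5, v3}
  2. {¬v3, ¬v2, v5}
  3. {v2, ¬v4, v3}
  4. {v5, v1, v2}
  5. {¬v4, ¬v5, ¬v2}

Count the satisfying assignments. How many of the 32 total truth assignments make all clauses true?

Case analysis on v2 and v5:
  v2=T, v5=T: remaining (v1,v3,v4) ∈ {(F,T,F); (T,T,F)} — 2.
  v2=T, v5=F: remaining (v1,v3,v4) ∈ {(F,F,F); (F,F,T); (T,F,F); (T,F,T)} — 4.
  v2=F, v5=T: remaining (v1,v3,v4) ∈ {(F,T,F); (F,T,T); (T,T,F); (T,T,T)} — 4.
  v2=F, v5=F: remaining (v1,v3,v4) ∈ {(T,F,F); (T,T,F); (T,T,T)} — 3.
Total: 2 + 4 + 4 + 3 = 13.

13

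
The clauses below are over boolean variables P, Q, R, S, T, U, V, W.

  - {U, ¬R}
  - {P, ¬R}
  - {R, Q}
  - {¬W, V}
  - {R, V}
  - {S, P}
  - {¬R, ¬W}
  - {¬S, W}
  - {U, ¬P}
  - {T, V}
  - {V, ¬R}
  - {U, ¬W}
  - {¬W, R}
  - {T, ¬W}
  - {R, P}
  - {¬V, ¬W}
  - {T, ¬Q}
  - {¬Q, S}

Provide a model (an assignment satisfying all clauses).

P=1  Q=0  R=1  S=0  T=0  U=1  V=1  W=0

Check each clause:
  1. {¬R, U} — U is true.
  2. {¬R, P} — P is true.
  3. {R, Q} — R is true.
  4. {V, ¬W} — ¬W is true.
  5. {R, V} — R is true.
  6. {P, S} — P is true.
  7. {¬W, ¬R} — ¬W is true.
  8. {W, ¬S} — ¬S is true.
  9. {¬P, U} — U is true.
  10. {V, T} — V is true.
  11. {¬R, V} — V is true.
  12. {¬W, U} — ¬W is true.
  13. {R, ¬W} — ¬W is true.
  14. {¬W, T} — ¬W is true.
  15. {P, R} — P is true.
  16. {¬V, ¬W} — ¬W is true.
  17. {¬Q, T} — ¬Q is true.
  18. {S, ¬Q} — ¬Q is true.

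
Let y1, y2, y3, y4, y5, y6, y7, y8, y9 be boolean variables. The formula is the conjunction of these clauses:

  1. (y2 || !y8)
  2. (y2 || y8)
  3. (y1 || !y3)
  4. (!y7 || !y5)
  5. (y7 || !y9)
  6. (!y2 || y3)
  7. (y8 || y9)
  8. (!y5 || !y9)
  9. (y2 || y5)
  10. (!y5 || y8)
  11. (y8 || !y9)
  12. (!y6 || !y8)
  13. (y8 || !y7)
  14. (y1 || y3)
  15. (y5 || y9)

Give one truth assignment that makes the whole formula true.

y1 = True  y2 = True  y3 = True  y4 = True  y5 = False  y6 = False  y7 = True  y8 = True  y9 = True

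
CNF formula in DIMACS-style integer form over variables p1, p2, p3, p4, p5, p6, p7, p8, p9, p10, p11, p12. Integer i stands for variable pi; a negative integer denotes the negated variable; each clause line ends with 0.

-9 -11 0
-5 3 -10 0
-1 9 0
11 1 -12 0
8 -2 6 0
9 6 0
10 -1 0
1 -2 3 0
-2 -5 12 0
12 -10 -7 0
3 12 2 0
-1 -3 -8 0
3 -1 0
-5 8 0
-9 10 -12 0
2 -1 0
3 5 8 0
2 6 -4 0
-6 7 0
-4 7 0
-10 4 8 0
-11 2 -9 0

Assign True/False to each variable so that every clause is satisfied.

Set p1 = False and propagate.
Branch on p2: take p2 = False.
For the remaining variables, p3 = True, p4 = False, p5 = False, p6 = True, p7 = True, p8 = True, p9 = False, p10 = False, p11 = False, p12 = False works.

p1 = False, p2 = False, p3 = True, p4 = False, p5 = False, p6 = True, p7 = True, p8 = True, p9 = False, p10 = False, p11 = False, p12 = False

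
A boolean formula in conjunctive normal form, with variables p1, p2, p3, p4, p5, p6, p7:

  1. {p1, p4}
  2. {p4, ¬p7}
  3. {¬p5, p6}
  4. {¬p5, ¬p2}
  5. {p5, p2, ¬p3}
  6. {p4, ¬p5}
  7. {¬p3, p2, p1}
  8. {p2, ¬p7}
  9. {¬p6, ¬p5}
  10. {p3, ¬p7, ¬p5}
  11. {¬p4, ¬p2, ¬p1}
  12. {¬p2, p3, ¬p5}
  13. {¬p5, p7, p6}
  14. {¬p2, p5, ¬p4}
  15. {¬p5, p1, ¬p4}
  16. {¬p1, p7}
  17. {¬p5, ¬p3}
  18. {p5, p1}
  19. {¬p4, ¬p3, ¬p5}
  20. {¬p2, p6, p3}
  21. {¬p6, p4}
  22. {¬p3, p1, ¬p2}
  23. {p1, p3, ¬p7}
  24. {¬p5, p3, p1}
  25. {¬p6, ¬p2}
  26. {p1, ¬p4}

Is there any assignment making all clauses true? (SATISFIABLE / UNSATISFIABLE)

p5 = True:
  propagation gives p6=True; an empty clause results — contradiction.
p5 = False:
  propagation gives p1=True, p7=True, p4=True, p2=True; an empty clause results — contradiction.
Every branch closes, so no satisfying assignment exists.

UNSATISFIABLE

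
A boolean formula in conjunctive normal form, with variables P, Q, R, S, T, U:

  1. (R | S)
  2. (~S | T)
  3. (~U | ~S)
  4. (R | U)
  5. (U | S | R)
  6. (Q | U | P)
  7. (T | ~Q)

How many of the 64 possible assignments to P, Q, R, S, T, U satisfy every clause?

13

Split on S, then U.
  S=T, U=T: a clause becomes empty — 0.
  S=T, U=F: remaining (P,Q,R,T) ∈ {(F,T,T,T); (T,F,T,T); (T,T,T,T)} — 3.
  S=F, U=T: P free; 3 ways for (Q,R,T) × 2^1 = 6.
  S=F, U=F: remaining (P,Q,R,T) ∈ {(F,T,T,T); (T,F,T,F); (T,F,T,T); (T,T,T,T)} — 4.
Total: 0 + 3 + 6 + 4 = 13.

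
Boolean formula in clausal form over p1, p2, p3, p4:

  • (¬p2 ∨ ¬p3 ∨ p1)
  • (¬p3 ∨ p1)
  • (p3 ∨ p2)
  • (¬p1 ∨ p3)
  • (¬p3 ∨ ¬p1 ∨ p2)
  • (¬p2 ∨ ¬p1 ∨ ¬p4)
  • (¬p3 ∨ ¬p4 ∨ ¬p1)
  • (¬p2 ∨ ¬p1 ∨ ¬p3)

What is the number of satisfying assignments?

2

Satisfying assignments:
  p1=0 p2=1 p3=0 p4=0
  p1=0 p2=1 p3=0 p4=1
That's 2 in total.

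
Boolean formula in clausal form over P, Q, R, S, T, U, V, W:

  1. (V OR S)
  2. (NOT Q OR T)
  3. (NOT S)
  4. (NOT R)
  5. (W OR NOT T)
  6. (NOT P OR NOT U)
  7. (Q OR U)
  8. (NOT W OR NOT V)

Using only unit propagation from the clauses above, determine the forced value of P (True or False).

False

(NOT S) is a unit clause: S = False.
From (S OR V) and S = False: V = True.
Unit clause (NOT R) sets R = False.
In (NOT V OR NOT W), NOT V is now false; NOT W must hold, so W = False.
From (W OR NOT T) and W = False: T = False.
(NOT Q OR T) with T = False leaves only NOT Q, so Q = False.
In (Q OR U), Q is now false; U must hold, so U = True.
In (NOT P OR NOT U), NOT U is now false; NOT P must hold, so P = False.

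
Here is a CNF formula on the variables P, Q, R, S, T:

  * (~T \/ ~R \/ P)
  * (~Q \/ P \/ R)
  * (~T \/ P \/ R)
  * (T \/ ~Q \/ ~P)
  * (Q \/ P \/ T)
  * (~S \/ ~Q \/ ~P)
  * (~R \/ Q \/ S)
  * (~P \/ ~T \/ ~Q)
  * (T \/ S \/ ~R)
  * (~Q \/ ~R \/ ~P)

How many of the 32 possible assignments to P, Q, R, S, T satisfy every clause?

7

Satisfying assignments:
  P=0 Q=1 R=1 S=1 T=0
  P=1 Q=0 R=0 S=0 T=0
  P=1 Q=0 R=0 S=0 T=1
  P=1 Q=0 R=0 S=1 T=0
  P=1 Q=0 R=0 S=1 T=1
  P=1 Q=0 R=1 S=1 T=0
  P=1 Q=0 R=1 S=1 T=1
Count: 7.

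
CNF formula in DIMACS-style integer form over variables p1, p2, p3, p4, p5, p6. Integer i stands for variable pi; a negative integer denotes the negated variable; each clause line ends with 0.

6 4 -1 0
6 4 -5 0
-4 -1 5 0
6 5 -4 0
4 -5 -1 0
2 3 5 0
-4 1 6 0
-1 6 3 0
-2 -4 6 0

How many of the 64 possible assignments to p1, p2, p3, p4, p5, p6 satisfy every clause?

25

Case analysis on p4 and p6:
  p4=1, p6=1: 11 of the 16 assignments to (p1,p2,p3,p5) work.
  p4=1, p6=0: remaining (p1,p2,p3,p5) ∈ {(1,0,1,1)} — 1.
  p4=0, p6=1: 10 of the 16 assignments to (p1,p2,p3,p5) work.
  p4=0, p6=0: remaining (p1,p2,p3,p5) ∈ {(0,0,1,0); (0,1,0,0); (0,1,1,0)} — 3.
Total: 11 + 1 + 10 + 3 = 25.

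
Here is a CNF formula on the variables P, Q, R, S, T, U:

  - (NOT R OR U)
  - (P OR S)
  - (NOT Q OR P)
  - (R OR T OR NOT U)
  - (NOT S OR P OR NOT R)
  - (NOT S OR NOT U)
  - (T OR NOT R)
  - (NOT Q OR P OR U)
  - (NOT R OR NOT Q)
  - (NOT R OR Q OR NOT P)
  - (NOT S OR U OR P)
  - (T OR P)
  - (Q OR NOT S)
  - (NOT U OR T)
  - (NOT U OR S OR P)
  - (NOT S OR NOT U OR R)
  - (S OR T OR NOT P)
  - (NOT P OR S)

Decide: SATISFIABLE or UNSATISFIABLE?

SATISFIABLE

Pure literal: T appears only positively; assign T = True.
Try P = True.
  then S is forced to True.
  then U is forced to False.
  then R is forced to False.
  then Q is forced to True.
Every clause has at least one true literal under this assignment.
So P = True, Q = True, R = False, S = True, T = True, U = False is a satisfying assignment.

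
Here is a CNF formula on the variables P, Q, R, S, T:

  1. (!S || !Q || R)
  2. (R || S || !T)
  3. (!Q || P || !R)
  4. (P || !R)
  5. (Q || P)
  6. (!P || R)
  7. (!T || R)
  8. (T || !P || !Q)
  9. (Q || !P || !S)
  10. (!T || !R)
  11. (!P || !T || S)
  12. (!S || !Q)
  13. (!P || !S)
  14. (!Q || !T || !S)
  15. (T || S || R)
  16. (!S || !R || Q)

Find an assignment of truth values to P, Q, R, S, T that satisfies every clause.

Set P = True and propagate.
  then R is forced to True.
  then T is forced to False.
  then Q is forced to False.
  then S is forced to False.

P = T  Q = F  R = T  S = F  T = F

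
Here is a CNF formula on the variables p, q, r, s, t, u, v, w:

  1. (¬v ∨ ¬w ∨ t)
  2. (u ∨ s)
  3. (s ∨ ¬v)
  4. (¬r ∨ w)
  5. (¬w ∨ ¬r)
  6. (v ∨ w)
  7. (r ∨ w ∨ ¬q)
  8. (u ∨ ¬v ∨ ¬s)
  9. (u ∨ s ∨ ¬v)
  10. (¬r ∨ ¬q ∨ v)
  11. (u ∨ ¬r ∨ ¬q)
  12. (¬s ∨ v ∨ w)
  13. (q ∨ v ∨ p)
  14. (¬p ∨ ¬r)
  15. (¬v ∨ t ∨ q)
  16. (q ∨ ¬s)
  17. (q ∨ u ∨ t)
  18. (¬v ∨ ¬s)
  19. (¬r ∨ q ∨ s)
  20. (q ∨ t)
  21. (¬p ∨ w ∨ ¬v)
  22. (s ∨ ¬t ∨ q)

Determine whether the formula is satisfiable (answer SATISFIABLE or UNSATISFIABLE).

Set p = True and propagate.
  then r is forced to False.
Try q = True.
  then w is forced to True.
Branch on s: take s = True.
  then v is forced to False.
t, u are now unconstrained; take t = True, u = False.
So p=True, q=True, r=False, s=True, t=True, u=False, v=False, w=True is a satisfying assignment.

SATISFIABLE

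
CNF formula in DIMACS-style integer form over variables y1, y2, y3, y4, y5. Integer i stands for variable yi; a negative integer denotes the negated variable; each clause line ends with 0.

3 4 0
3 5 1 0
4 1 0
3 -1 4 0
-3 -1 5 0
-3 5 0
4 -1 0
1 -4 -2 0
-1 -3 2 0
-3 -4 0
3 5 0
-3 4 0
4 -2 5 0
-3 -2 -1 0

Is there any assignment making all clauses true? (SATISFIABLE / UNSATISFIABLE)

SATISFIABLE

y5 occurs only positively in the remaining clauses — set y5 = True.
Set y1 = False and propagate.
  then y4 is forced to True.
  then y2 is forced to False.
  then y3 is forced to False.
Every clause has at least one true literal under this assignment.
So y1=F, y2=F, y3=F, y4=T, y5=T is a satisfying assignment.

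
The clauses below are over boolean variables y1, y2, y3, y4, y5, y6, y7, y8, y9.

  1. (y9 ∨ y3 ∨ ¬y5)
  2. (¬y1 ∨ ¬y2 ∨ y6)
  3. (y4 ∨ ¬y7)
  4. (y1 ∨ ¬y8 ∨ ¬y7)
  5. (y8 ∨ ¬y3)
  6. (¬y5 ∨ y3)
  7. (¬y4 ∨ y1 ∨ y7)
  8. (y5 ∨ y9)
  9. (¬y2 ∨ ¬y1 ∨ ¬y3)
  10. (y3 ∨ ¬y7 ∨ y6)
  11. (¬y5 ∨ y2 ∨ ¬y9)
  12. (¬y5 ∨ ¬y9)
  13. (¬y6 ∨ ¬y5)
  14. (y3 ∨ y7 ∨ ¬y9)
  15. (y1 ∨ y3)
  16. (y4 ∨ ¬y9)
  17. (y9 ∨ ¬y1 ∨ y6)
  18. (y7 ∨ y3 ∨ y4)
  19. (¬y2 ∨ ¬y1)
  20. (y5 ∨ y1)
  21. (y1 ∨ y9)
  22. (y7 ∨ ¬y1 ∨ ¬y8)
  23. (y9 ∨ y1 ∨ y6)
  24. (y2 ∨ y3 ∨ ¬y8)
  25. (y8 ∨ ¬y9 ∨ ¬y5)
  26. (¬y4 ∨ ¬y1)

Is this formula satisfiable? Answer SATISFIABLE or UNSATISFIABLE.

y1 = True:
  propagation gives y2=False, y4=False, y7=False, y9=False; an empty clause results — contradiction.
y1 = False:
  propagation gives y3=True, y8=True, y7=False, y4=False; an empty clause results — contradiction.
Every branch closes, so no satisfying assignment exists.

UNSATISFIABLE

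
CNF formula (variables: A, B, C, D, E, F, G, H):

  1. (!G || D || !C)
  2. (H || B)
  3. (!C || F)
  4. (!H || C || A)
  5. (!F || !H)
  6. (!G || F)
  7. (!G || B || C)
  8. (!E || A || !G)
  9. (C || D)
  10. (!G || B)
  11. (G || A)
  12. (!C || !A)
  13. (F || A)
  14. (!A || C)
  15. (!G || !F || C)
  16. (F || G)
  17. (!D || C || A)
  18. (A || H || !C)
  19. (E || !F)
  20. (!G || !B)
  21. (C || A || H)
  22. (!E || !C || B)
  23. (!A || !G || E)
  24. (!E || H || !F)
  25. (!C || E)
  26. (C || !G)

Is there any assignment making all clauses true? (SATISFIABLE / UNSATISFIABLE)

C = True:
  propagation gives F=True, H=False, B=True, A=False; an empty clause results — contradiction.
C = False:
  propagation gives D=True, A=False; an empty clause results — contradiction.
Every branch closes, so no satisfying assignment exists.

UNSATISFIABLE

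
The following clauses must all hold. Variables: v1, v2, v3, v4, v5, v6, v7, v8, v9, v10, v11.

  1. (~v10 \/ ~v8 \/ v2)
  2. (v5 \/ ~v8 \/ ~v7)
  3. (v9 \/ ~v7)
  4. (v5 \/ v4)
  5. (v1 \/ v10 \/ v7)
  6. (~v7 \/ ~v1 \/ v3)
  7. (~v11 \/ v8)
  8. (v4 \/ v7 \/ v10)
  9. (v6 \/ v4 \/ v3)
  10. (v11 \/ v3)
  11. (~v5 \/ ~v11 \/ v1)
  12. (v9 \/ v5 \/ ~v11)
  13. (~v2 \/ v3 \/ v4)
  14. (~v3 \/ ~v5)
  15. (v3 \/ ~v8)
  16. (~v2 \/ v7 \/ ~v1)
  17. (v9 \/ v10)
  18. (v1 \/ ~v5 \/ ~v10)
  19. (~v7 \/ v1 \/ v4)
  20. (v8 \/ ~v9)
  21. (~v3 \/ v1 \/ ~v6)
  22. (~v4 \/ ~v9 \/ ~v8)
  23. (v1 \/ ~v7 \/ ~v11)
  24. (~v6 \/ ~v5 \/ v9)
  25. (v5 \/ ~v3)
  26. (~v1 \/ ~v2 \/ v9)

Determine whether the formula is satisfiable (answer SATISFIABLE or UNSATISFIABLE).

v1 = True:
  v3 = True:
    propagation gives v5=False; an empty clause results — contradiction.
  v3 = False:
    propagation gives v7=False, v11=True, v8=True; an empty clause results — contradiction.
v1 = False:
  v5 = True:
    propagation gives v11=False, v3=True; an empty clause results — contradiction.
  v5 = False:
    propagation gives v4=True, v3=False, v11=True, v8=True; an empty clause results — contradiction.
Every branch closes, so no satisfying assignment exists.

UNSATISFIABLE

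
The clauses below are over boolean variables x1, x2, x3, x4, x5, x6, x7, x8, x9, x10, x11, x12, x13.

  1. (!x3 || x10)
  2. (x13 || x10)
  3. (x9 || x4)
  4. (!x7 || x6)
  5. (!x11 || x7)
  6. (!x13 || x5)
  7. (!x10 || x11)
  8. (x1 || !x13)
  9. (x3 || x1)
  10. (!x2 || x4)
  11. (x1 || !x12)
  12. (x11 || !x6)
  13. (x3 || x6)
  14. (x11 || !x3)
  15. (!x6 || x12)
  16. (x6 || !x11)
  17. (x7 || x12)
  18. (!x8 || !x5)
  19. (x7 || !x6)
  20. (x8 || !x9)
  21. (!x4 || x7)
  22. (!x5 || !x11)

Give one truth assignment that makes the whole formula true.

Pure literal: x1 appears only positively; assign x1 = True.
Pure literal: x2 appears only negated; assign x2 = False.
Try x3 = False.
  then x6 is forced to True.
  then x11 is forced to True.
  then x7 is forced to True.
  then x12 is forced to True.
  then x5 is forced to False.
  then x13 is forced to False.
  then x10 is forced to True.
Try x4 = True.
Set x8 = True and propagate.
x9 is now unconstrained; take x9 = False.

x1=1, x2=0, x3=0, x4=1, x5=0, x6=1, x7=1, x8=1, x9=0, x10=1, x11=1, x12=1, x13=0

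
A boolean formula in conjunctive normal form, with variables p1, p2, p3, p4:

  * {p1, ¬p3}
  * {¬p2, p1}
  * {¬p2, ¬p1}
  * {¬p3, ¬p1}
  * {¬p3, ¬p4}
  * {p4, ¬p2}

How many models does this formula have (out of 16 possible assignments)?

4

Satisfying assignments:
  p1=F p2=F p3=F p4=F
  p1=F p2=F p3=F p4=T
  p1=T p2=F p3=F p4=F
  p1=T p2=F p3=F p4=T
That's 4 in total.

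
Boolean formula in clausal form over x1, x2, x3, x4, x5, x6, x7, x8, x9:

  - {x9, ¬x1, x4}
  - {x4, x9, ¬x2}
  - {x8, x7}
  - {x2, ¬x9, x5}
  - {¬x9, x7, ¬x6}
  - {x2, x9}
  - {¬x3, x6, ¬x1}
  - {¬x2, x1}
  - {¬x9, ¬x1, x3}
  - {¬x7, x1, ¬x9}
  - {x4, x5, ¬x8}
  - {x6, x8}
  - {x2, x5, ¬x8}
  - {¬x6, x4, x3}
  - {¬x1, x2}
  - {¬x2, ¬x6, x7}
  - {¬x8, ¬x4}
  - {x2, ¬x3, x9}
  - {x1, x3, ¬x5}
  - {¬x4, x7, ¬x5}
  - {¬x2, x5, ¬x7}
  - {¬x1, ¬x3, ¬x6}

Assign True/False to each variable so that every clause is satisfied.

x1 = False, x2 = False, x3 = True, x4 = False, x5 = True, x6 = False, x7 = False, x8 = True, x9 = True

Check each clause:
  1. {x4, x9, ¬x1} — x9 is true.
  2. {¬x2, x9, x4} — x9 is true.
  3. {x8, x7} — x8 is true.
  4. {x2, x5, ¬x9} — x5 is true.
  5. {x7, ¬x9, ¬x6} — ¬x6 is true.
  6. {x9, x2} — x9 is true.
  7. {x6, ¬x3, ¬x1} — ¬x1 is true.
  8. {¬x2, x1} — ¬x2 is true.
  9. {¬x9, ¬x1, x3} — x3 is true.
  10. {¬x9, ¬x7, x1} — ¬x7 is true.
  11. {¬x8, x5, x4} — x5 is true.
  12. {x8, x6} — x8 is true.
  13. {x2, x5, ¬x8} — x5 is true.
  14. {¬x6, x4, x3} — ¬x6 is true.
  15. {x2, ¬x1} — ¬x1 is true.
  16. {¬x2, ¬x6, x7} — ¬x6 is true.
  17. {¬x8, ¬x4} — ¬x4 is true.
  18. {x9, ¬x3, x2} — x9 is true.
  19. {x3, ¬x5, x1} — x3 is true.
  20. {¬x5, x7, ¬x4} — ¬x4 is true.
  21. {¬x2, x5, ¬x7} — ¬x7 is true.
  22. {¬x6, ¬x3, ¬x1} — ¬x6 is true.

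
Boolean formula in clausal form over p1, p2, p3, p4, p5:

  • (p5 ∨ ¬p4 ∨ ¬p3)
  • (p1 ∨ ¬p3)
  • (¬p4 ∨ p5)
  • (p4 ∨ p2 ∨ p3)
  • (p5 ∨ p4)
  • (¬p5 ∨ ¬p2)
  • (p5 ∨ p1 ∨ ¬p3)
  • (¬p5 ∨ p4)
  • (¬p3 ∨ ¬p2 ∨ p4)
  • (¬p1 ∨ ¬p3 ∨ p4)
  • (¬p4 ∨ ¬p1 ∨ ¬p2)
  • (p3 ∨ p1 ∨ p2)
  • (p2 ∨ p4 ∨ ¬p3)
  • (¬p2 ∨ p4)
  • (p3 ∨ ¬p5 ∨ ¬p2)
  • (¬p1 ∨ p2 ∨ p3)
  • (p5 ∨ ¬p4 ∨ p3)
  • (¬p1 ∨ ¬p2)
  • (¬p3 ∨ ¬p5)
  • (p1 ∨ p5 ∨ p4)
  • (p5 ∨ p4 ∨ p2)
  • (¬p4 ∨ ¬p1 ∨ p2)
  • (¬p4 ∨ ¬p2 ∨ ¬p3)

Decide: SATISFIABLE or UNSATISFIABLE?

UNSATISFIABLE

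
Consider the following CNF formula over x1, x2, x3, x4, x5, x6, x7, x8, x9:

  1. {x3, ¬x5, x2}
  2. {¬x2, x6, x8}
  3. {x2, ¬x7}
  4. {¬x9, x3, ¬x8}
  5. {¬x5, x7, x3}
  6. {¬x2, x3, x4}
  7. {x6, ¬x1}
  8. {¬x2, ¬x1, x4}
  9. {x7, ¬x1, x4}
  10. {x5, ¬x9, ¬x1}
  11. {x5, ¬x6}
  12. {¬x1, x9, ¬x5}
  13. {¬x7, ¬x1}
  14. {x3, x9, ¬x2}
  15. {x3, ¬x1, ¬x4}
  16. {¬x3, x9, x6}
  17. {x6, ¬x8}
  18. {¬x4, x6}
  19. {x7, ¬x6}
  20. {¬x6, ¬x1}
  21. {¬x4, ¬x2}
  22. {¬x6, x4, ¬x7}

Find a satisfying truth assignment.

x1=F, x2=F, x3=T, x4=F, x5=F, x6=F, x7=F, x8=F, x9=T

Check each clause:
  1. {x3, ¬x5, x2} — x3 is true.
  2. {x8, ¬x2, x6} — ¬x2 is true.
  3. {¬x7, x2} — ¬x7 is true.
  4. {¬x8, ¬x9, x3} — ¬x8 is true.
  5. {¬x5, x3, x7} — x3 is true.
  6. {¬x2, x4, x3} — x3 is true.
  7. {x6, ¬x1} — ¬x1 is true.
  8. {x4, ¬x2, ¬x1} — ¬x2 is true.
  9. {x7, x4, ¬x1} — ¬x1 is true.
  10. {¬x1, ¬x9, x5} — ¬x1 is true.
  11. {¬x6, x5} — ¬x6 is true.
  12. {¬x5, ¬x1, x9} — x9 is true.
  13. {¬x1, ¬x7} — ¬x7 is true.
  14. {x3, x9, ¬x2} — x9 is true.
  15. {¬x4, x3, ¬x1} — x3 is true.
  16. {¬x3, x6, x9} — x9 is true.
  17. {x6, ¬x8} — ¬x8 is true.
  18. {x6, ¬x4} — ¬x4 is true.
  19. {¬x6, x7} — ¬x6 is true.
  20. {¬x1, ¬x6} — ¬x6 is true.
  21. {¬x4, ¬x2} — ¬x4 is true.
  22. {¬x7, ¬x6, x4} — ¬x7 is true.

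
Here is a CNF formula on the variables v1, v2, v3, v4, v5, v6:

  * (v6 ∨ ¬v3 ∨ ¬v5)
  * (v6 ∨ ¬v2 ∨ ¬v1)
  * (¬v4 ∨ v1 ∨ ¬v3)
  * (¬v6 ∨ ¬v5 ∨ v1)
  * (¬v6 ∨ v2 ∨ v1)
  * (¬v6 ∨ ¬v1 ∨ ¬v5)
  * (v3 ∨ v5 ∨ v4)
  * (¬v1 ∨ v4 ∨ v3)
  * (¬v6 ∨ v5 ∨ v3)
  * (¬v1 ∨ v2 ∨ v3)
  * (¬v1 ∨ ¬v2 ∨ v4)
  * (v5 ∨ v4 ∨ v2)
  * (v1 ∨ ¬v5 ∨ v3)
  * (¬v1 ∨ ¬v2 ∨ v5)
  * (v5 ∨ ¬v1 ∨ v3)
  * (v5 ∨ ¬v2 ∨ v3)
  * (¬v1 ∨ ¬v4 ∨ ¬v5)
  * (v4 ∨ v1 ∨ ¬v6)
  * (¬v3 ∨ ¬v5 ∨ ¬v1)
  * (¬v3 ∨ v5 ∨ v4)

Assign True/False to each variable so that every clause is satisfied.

v1=False  v2=False  v3=False  v4=True  v5=False  v6=False

Check each clause:
  1. (¬v5 ∨ v6 ∨ ¬v3) — ¬v5 is true.
  2. (¬v2 ∨ ¬v1 ∨ v6) — ¬v1 is true.
  3. (v1 ∨ ¬v4 ∨ ¬v3) — ¬v3 is true.
  4. (¬v5 ∨ ¬v6 ∨ v1) — ¬v6 is true.
  5. (v1 ∨ v2 ∨ ¬v6) — ¬v6 is true.
  6. (¬v6 ∨ ¬v5 ∨ ¬v1) — ¬v6 is true.
  7. (v5 ∨ v4 ∨ v3) — v4 is true.
  8. (¬v1 ∨ v3 ∨ v4) — v4 is true.
  9. (¬v6 ∨ v3 ∨ v5) — ¬v6 is true.
  10. (¬v1 ∨ v2 ∨ v3) — ¬v1 is true.
  11. (v4 ∨ ¬v2 ∨ ¬v1) — v4 is true.
  12. (v4 ∨ v2 ∨ v5) — v4 is true.
  13. (¬v5 ∨ v1 ∨ v3) — ¬v5 is true.
  14. (¬v2 ∨ v5 ∨ ¬v1) — ¬v1 is true.
  15. (¬v1 ∨ v5 ∨ v3) — ¬v1 is true.
  16. (v5 ∨ v3 ∨ ¬v2) — ¬v2 is true.
  17. (¬v4 ∨ ¬v5 ∨ ¬v1) — ¬v5 is true.
  18. (v1 ∨ v4 ∨ ¬v6) — ¬v6 is true.
  19. (¬v1 ∨ ¬v5 ∨ ¬v3) — ¬v5 is true.
  20. (¬v3 ∨ v4 ∨ v5) — ¬v3 is true.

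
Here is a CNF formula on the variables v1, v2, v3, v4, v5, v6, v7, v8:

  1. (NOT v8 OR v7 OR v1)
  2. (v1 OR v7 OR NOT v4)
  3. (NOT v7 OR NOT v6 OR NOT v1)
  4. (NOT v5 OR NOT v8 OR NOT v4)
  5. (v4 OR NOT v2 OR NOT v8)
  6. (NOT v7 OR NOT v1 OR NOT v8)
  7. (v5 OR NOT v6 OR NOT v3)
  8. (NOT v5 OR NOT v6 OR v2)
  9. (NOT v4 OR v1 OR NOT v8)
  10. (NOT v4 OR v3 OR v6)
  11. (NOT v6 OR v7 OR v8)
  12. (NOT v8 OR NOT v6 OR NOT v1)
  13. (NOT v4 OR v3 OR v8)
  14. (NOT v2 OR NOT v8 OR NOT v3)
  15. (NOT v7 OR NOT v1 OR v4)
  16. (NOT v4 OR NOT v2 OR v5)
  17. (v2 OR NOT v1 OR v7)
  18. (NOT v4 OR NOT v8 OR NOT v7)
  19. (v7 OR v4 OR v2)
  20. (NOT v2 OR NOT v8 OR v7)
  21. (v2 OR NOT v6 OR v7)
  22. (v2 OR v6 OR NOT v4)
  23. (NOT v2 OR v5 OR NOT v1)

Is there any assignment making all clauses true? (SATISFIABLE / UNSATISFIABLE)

SATISFIABLE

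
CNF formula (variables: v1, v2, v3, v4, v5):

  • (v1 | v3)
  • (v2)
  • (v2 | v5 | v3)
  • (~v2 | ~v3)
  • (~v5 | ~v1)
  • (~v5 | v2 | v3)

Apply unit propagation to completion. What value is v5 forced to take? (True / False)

Unit clause (v2) sets v2 = True.
From (~v3 | ~v2) and v2 = True: v3 = False.
(v3 | v1): since v3 = False, the clause reduces to (v1). v1 = True.
(~v1 | ~v5): since v1 = True, the clause reduces to (~v5). v5 = False.

False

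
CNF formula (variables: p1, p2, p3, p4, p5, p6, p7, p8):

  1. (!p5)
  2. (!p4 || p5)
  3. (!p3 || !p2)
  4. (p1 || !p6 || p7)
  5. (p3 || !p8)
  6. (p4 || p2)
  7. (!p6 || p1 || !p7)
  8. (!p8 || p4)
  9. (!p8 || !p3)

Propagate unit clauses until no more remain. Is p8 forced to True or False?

False

(!p5) is a unit clause: p5 = False.
From (!p4 || p5) and p5 = False: p4 = False.
(p4 || p2) with p4 = False leaves only p2, so p2 = True.
(!p2 || !p3) with p2 = True leaves only !p3, so p3 = False.
(p3 || !p8): since p3 = False, the clause reduces to (!p8). p8 = False.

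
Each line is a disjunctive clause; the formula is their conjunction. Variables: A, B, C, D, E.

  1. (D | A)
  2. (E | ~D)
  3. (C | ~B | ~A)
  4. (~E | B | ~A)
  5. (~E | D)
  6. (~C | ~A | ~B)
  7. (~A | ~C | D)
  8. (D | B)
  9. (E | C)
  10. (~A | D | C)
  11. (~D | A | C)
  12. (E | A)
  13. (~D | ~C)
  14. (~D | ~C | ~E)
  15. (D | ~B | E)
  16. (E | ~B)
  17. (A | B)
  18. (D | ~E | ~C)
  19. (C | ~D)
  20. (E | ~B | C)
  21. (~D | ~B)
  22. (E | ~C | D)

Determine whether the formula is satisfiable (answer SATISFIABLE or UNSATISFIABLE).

UNSATISFIABLE

D = True:
  propagation gives E=True, C=False; an empty clause results — contradiction.
D = False:
  propagation gives A=True, E=False, C=False; an empty clause results — contradiction.
Every branch closes, so no satisfying assignment exists.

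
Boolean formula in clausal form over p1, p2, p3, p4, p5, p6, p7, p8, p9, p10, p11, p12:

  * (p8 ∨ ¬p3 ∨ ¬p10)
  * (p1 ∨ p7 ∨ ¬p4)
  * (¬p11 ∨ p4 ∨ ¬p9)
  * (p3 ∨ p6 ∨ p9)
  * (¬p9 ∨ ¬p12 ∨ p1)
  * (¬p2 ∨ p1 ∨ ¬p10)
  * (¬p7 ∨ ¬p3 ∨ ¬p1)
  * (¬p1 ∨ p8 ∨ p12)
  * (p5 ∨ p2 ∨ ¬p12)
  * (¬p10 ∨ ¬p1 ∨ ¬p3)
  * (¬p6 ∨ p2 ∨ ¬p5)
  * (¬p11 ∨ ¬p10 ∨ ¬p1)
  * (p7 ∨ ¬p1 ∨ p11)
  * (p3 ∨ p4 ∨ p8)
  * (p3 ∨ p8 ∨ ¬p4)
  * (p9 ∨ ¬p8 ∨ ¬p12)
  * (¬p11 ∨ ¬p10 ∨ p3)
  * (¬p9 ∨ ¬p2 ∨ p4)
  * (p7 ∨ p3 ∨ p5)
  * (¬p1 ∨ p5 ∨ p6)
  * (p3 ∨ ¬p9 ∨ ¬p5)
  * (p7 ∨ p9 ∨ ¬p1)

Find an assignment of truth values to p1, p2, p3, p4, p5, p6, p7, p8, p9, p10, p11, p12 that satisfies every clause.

p1=0, p2=0, p3=1, p4=0, p5=1, p6=0, p7=0, p8=0, p9=0, p10=0, p11=0, p12=1

Check each clause:
  1. (¬p3 ∨ ¬p10 ∨ p8) — ¬p10 is true.
  2. (¬p4 ∨ p7 ∨ p1) — ¬p4 is true.
  3. (¬p11 ∨ p4 ∨ ¬p9) — ¬p11 is true.
  4. (p6 ∨ p9 ∨ p3) — p3 is true.
  5. (¬p9 ∨ p1 ∨ ¬p12) — ¬p9 is true.
  6. (¬p2 ∨ p1 ∨ ¬p10) — ¬p2 is true.
  7. (¬p1 ∨ ¬p7 ∨ ¬p3) — ¬p7 is true.
  8. (¬p1 ∨ p12 ∨ p8) — p12 is true.
  9. (p5 ∨ p2 ∨ ¬p12) — p5 is true.
  10. (¬p3 ∨ ¬p10 ∨ ¬p1) — ¬p1 is true.
  11. (¬p6 ∨ p2 ∨ ¬p5) — ¬p6 is true.
  12. (¬p11 ∨ ¬p10 ∨ ¬p1) — ¬p11 is true.
  13. (p7 ∨ p11 ∨ ¬p1) — ¬p1 is true.
  14. (p4 ∨ p8 ∨ p3) — p3 is true.
  15. (p8 ∨ p3 ∨ ¬p4) — p3 is true.
  16. (¬p8 ∨ ¬p12 ∨ p9) — ¬p8 is true.
  17. (¬p11 ∨ p3 ∨ ¬p10) — p3 is true.
  18. (p4 ∨ ¬p9 ∨ ¬p2) — ¬p2 is true.
  19. (p3 ∨ p7 ∨ p5) — p3 is true.
  20. (¬p1 ∨ p6 ∨ p5) — p5 is true.
  21. (¬p5 ∨ ¬p9 ∨ p3) — p3 is true.
  22. (p7 ∨ p9 ∨ ¬p1) — ¬p1 is true.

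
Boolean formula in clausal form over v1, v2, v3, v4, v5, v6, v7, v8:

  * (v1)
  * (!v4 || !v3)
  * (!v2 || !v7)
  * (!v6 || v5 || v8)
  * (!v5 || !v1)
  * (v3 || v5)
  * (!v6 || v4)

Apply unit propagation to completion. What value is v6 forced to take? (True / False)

False

(v1) stands alone — v1 = True.
(!v5 || !v1): since v1 = True, the clause reduces to (!v5). v5 = False.
In (v5 || v3), v5 is now false; v3 must hold, so v3 = True.
(!v3 || !v4): since v3 = True, the clause reduces to (!v4). v4 = False.
(!v6 || v4): since v4 = False, the clause reduces to (!v6). v6 = False.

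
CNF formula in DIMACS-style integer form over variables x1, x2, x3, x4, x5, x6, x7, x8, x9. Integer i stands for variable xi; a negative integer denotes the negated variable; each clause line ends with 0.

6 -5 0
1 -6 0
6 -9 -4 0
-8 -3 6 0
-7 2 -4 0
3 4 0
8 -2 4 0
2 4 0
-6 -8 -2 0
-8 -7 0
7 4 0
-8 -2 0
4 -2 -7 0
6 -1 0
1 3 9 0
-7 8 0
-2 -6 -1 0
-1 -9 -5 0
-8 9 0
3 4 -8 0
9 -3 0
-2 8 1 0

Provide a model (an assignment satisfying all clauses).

x1=True, x2=False, x3=False, x4=True, x5=False, x6=True, x7=False, x8=False, x9=True

Pure literal: x5 appears only negated; assign x5 = False.
Branch on x1: take x1 = True.
  then x6 is forced to True.
  then x2 is forced to False.
  then x4 is forced to True.
  then x7 is forced to False.
Branch on x3: take x3 = False.
For the remaining variables, x8 = False, x9 = True works.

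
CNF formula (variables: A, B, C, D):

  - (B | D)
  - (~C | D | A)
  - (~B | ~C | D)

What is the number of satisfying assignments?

10

Split on D, then B.
  D=1, B=1: remaining (A,C) ∈ {(0,0); (0,1); (1,0); (1,1)} — 4.
  D=1, B=0: remaining (A,C) ∈ {(0,0); (0,1); (1,0); (1,1)} — 4.
  D=0, B=1: remaining (A,C) ∈ {(0,0); (1,0)} — 2.
  D=0, B=0: a clause becomes empty — 0.
Total: 4 + 4 + 2 + 0 = 10.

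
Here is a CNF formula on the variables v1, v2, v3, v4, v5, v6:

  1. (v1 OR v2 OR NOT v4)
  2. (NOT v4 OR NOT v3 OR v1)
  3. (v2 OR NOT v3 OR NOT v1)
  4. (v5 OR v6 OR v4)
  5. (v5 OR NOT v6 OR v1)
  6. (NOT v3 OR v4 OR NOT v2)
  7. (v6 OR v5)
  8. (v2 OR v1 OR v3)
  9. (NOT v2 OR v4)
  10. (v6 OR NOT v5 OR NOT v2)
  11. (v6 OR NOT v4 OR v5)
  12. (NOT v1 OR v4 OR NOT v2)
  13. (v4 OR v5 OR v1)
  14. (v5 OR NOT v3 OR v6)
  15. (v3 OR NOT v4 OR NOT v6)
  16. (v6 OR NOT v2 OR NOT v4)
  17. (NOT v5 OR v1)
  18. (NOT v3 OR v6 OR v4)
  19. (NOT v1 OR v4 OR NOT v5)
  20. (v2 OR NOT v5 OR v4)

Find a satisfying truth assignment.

v1 = True, v2 = True, v3 = True, v4 = True, v5 = True, v6 = True

Check each clause:
  1. (NOT v4 OR v2 OR v1) — v1 is true.
  2. (v1 OR NOT v3 OR NOT v4) — v1 is true.
  3. (NOT v3 OR v2 OR NOT v1) — v2 is true.
  4. (v6 OR v5 OR v4) — v4 is true.
  5. (v1 OR v5 OR NOT v6) — v1 is true.
  6. (v4 OR NOT v3 OR NOT v2) — v4 is true.
  7. (v6 OR v5) — v5 is true.
  8. (v3 OR v1 OR v2) — v1 is true.
  9. (NOT v2 OR v4) — v4 is true.
  10. (NOT v5 OR NOT v2 OR v6) — v6 is true.
  11. (NOT v4 OR v6 OR v5) — v5 is true.
  12. (NOT v1 OR v4 OR NOT v2) — v4 is true.
  13. (v5 OR v1 OR v4) — v1 is true.
  14. (NOT v3 OR v6 OR v5) — v5 is true.
  15. (NOT v4 OR NOT v6 OR v3) — v3 is true.
  16. (NOT v4 OR NOT v2 OR v6) — v6 is true.
  17. (NOT v5 OR v1) — v1 is true.
  18. (NOT v3 OR v4 OR v6) — v4 is true.
  19. (NOT v5 OR NOT v1 OR v4) — v4 is true.
  20. (NOT v5 OR v4 OR v2) — v2 is true.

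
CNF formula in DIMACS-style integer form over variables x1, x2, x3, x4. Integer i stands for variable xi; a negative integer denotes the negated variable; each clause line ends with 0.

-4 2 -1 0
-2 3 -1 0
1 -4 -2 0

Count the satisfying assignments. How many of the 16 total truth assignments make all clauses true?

Case analysis on x1 and x2:
  x1=T, x2=T: remaining (x3,x4) ∈ {(T,F); (T,T)} — 2.
  x1=T, x2=F: remaining (x3,x4) ∈ {(F,F); (T,F)} — 2.
  x1=F, x2=T: remaining (x3,x4) ∈ {(F,F); (T,F)} — 2.
  x1=F, x2=F: remaining (x3,x4) ∈ {(F,F); (F,T); (T,F); (T,T)} — 4.
Total: 2 + 2 + 2 + 4 = 10.

10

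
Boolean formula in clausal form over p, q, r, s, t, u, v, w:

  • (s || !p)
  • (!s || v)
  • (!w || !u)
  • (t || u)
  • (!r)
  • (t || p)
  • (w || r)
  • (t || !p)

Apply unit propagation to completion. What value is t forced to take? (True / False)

True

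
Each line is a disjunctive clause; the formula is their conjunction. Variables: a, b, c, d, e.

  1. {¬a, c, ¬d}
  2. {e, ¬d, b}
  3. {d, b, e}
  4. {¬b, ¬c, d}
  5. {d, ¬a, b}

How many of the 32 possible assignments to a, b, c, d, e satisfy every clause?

15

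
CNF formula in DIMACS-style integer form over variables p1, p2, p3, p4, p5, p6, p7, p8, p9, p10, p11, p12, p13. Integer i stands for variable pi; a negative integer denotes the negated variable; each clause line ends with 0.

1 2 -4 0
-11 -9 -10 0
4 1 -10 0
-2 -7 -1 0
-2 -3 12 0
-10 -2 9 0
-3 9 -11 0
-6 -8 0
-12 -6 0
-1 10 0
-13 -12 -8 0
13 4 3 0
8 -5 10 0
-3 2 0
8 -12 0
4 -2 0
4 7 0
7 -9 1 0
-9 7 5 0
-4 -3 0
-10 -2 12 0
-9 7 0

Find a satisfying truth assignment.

p1 = True, p2 = False, p3 = False, p4 = True, p5 = False, p6 = True, p7 = True, p8 = False, p9 = True, p10 = True, p11 = False, p12 = False, p13 = False

Pure literal: p11 appears only negated; assign p11 = False.
Try p1 = True.
  then p10 is forced to True.
The remaining clauses are satisfied by p2 = False, p3 = False, p4 = True, p5 = False, p6 = True, p7 = True, p8 = False, p9 = True, p12 = False, p13 = False.
Every clause has at least one true literal under this assignment.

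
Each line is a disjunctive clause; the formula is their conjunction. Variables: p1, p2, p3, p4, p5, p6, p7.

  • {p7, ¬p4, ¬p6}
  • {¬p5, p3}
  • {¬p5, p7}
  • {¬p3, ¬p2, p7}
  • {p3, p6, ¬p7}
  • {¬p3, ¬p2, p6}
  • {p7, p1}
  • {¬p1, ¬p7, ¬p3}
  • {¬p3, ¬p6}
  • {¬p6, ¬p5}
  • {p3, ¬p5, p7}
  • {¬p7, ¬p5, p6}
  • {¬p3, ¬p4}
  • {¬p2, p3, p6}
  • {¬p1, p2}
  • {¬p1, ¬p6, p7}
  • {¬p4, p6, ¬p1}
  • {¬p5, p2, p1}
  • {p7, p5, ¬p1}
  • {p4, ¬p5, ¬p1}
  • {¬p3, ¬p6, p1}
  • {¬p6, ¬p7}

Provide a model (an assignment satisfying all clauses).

Try p1 = False.
  then p7 is forced to True.
  then p6 is forced to False.
  then p3 is forced to True.
  then p2 is forced to False.
  then p5 is forced to False.
  then p4 is forced to False.

p1 = False, p2 = False, p3 = True, p4 = False, p5 = False, p6 = False, p7 = True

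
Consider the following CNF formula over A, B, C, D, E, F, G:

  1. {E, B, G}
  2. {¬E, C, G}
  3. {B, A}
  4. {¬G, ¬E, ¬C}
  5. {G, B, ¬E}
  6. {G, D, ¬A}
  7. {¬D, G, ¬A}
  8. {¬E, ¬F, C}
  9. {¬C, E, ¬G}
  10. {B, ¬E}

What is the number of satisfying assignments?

28

Case analysis on E and G:
  E=1, G=1: remaining (A,B,C,D,F) ∈ {(0,1,0,0,0); (0,1,0,1,0); (1,1,0,0,0); (1,1,0,1,0)} — 4.
  E=1, G=0: remaining (A,B,C,D,F) ∈ {(0,1,1,0,0); (0,1,1,0,1); (0,1,1,1,0); (0,1,1,1,1)} — 4.
  E=0, G=1: D, F free; 3 ways for (A,B,C) × 2^2 = 12.
  E=0, G=0: forces A=0; B=1; C, D, F free → 2^3 = 8.
Total: 4 + 4 + 12 + 8 = 28.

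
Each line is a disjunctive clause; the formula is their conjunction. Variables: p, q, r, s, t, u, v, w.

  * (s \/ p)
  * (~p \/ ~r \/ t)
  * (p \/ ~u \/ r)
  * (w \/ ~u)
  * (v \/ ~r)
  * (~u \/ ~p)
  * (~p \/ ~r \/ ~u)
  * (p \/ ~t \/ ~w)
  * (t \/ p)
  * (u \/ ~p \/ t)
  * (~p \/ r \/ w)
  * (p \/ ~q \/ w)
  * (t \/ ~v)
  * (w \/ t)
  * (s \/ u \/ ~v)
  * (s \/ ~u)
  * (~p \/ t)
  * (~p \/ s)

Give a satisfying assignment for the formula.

p = True, q = True, r = False, s = True, t = True, u = False, v = True, w = True

Check each clause:
  1. (p \/ s) — p is true.
  2. (t \/ ~p \/ ~r) — t is true.
  3. (r \/ p \/ ~u) — p is true.
  4. (w \/ ~u) — w is true.
  5. (v \/ ~r) — ~r is true.
  6. (~u \/ ~p) — ~u is true.
  7. (~r \/ ~u \/ ~p) — ~u is true.
  8. (p \/ ~w \/ ~t) — p is true.
  9. (p \/ t) — p is true.
  10. (u \/ ~p \/ t) — t is true.
  11. (r \/ ~p \/ w) — w is true.
  12. (~q \/ p \/ w) — w is true.
  13. (t \/ ~v) — t is true.
  14. (t \/ w) — w is true.
  15. (u \/ ~v \/ s) — s is true.
  16. (s \/ ~u) — ~u is true.
  17. (~p \/ t) — t is true.
  18. (~p \/ s) — s is true.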